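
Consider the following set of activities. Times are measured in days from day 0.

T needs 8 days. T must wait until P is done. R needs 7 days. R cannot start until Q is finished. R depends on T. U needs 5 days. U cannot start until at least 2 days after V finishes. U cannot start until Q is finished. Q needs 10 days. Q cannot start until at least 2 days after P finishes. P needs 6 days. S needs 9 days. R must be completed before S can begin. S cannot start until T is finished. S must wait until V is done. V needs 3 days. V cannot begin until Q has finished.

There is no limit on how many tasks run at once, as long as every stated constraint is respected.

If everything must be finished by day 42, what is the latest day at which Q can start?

16

S must finish by day 42; it takes 9 days, so it must start by 42 − 9 = day 33.
R feeds into S (must start by day 33); so R must finish by day 33 and therefore start by day 26.
To finish by day 42, U (duration 5) must start no later than day 37.
V has several dependents: S (must start by day 33); U (must start by day 37, minus 2-day gap → day 35). The earliest of those limits is day 33, so V must start by 33 − 3 = day 30.
Q feeds R (must start by day 26); U (must start by day 37); V (must start by day 30). Taking the minimum, Q must finish by day 26 and start by 26 − 10 = day 16.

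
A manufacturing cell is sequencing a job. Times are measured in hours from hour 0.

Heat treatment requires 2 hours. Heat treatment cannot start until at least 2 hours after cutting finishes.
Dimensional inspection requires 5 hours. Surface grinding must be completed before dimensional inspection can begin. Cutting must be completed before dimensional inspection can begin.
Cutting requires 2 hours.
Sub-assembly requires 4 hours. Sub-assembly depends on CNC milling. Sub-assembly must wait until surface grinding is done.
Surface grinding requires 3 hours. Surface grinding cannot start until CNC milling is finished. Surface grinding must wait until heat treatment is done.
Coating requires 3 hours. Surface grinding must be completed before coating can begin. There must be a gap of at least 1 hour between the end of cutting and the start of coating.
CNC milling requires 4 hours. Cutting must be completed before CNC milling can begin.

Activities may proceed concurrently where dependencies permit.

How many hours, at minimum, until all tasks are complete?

14

Nothing blocks cutting, so it runs from hour 0 to hour 2.
Heat treatment waits on cutting (finishes hour 2, plus 2-hour gap → hour 4), so it starts at hour 4 and finishes at 4 + 2 = hour 6.
CNC milling cannot begin until cutting (finishes hour 2). It runs from hour 2 to 2 + 4 = hour 6.
Surface grinding needs all of CNC milling (finishes hour 6); heat treatment (finishes hour 6). That puts its earliest start at hour 6; it finishes at 6 + 3 = hour 9.
For sub-assembly: CNC milling (finishes hour 6); surface grinding (finishes hour 9). Taking the maximum gives a start of hour 9, and it finishes at 9 + 4 = hour 13.
Coating needs all of surface grinding (finishes hour 9); cutting (finishes hour 2, plus 1-hour gap → hour 3). That puts its earliest start at hour 9; it finishes at 9 + 3 = hour 12.
For dimensional inspection: surface grinding (finishes hour 9); cutting (finishes hour 2). Taking the maximum gives a start of hour 9, and it finishes at 9 + 5 = hour 14.
All tasks are finished once the last one completes. Finish times: Cutting at 2, CNC milling at 6, Heat treatment at 6, Surface grinding at 9, Dimensional inspection at 14, Coating at 12, Sub-assembly at 13. The latest is hour 14.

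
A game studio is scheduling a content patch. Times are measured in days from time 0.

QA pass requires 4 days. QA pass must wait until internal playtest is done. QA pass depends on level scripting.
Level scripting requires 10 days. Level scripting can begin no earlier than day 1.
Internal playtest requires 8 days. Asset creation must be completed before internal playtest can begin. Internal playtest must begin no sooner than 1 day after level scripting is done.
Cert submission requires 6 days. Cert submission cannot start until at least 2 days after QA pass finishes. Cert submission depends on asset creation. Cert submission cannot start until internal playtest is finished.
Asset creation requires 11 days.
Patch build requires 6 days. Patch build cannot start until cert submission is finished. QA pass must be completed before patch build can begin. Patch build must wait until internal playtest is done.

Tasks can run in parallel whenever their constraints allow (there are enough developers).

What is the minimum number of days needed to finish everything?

38

Level scripting cannot begin until its own release at day 1. It runs from day 1 to 1 + 10 = day 11.
Nothing blocks asset creation, so it runs from day 0 to day 11.
Internal playtest cannot start until asset creation (finishes day 11); level scripting (finishes day 11, plus 1-day gap → day 12). The controlling bound is day 12, so internal playtest finishes at 12 + 8 = day 20.
For QA pass: internal playtest (finishes day 20); level scripting (finishes day 11). Taking the maximum gives a start of day 20, and it finishes at 20 + 4 = day 24.
For cert submission: QA pass (finishes day 24, plus 2-day gap → day 26); asset creation (finishes day 11); internal playtest (finishes day 20). Taking the maximum gives a start of day 26, and it finishes at 26 + 6 = day 32.
For patch build: cert submission (finishes day 32); QA pass (finishes day 24); internal playtest (finishes day 20). Taking the maximum gives a start of day 32, and it finishes at 32 + 6 = day 38.
All tasks are finished once the last one completes. Finish times: Asset creation at 11, Level scripting at 11, Internal playtest at 20, QA pass at 24, Cert submission at 32, Patch build at 38. The latest is day 38.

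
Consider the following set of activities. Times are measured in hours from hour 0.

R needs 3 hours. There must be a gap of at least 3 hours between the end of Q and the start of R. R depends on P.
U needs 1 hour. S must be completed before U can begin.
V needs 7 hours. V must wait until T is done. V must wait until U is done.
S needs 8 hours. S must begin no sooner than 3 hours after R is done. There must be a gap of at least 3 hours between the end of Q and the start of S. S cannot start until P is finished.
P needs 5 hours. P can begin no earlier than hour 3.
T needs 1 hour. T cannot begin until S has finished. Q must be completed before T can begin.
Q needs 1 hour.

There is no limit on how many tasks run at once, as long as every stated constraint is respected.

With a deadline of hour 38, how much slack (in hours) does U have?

8

Q has no prerequisites, so it starts at hour 0 and finishes at hour 1.
After its own release at hour 3, P can start at hour 3 and finishes at hour 8.
R cannot start until Q (finishes hour 1, plus 3-hour gap → hour 4); P (finishes hour 8). The controlling bound is hour 8, so R finishes at 8 + 3 = hour 11.
S has to wait for R (finishes hour 11, plus 3-hour gap → hour 14); Q (finishes hour 1, plus 3-hour gap → hour 4); P (finishes hour 8). The latest of these is hour 14, so S runs hour 14 to 14 + 8 = hour 22.
U cannot begin until S (finishes hour 22). It runs from hour 22 to 22 + 1 = hour 23.

Working backward from the deadline:
V has no dependents, so it just needs to finish by hour 38. Starting by 38 − 7 = hour 31 achieves that.
U feeds into V (must start by hour 31); so U must finish by hour 31 and therefore start by hour 30.
So U can start as early as hour 22 and as late as hour 30, giving 30 − 22 = 8 hours of slack.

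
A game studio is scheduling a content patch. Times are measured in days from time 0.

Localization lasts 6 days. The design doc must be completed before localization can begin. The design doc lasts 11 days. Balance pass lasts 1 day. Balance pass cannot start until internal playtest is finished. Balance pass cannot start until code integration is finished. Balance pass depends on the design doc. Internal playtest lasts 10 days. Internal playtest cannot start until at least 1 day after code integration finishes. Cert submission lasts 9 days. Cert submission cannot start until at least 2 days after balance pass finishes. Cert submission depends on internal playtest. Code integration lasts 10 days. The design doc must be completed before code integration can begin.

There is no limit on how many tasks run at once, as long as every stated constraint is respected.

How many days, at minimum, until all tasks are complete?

44

The design doc has no prerequisites, so it starts at day 0 and finishes at day 11.
After the design doc (finishes day 11), localization can start at day 11 and finishes at day 17.
After the design doc (finishes day 11), code integration can start at day 11 and finishes at day 21.
After code integration (finishes day 21, plus 1-day gap → day 22), internal playtest can start at day 22 and finishes at day 32.
Balance pass has to wait for internal playtest (finishes day 32); code integration (finishes day 21); the design doc (finishes day 11). The latest of these is day 32, so balance pass runs day 32 to 32 + 1 = day 33.
Cert submission cannot start until balance pass (finishes day 33, plus 2-day gap → day 35); internal playtest (finishes day 32). The controlling bound is day 35, so cert submission finishes at 35 + 9 = day 44.
All tasks are finished once the last one completes. Finish times: The design doc at 11, Code integration at 21, Internal playtest at 32, Balance pass at 33, Localization at 17, Cert submission at 44. The latest is day 44.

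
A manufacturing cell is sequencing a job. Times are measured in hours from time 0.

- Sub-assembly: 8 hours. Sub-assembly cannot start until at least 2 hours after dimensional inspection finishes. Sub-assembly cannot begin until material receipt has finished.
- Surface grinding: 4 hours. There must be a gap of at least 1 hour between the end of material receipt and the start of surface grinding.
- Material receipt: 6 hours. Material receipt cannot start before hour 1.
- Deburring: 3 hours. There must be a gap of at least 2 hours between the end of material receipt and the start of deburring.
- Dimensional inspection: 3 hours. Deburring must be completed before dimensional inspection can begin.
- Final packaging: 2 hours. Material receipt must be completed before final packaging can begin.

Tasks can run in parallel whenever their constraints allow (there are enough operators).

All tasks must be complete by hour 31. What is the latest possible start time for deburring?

15

Nothing follows sub-assembly; the deadline of hour 31 is its only limit. It must start by 31 − 8 = hour 23.
Dimensional inspection has to be done before sub-assembly (must start by hour 23, minus 2-hour gap → hour 21). That means finishing by hour 21, i.e. starting by 21 − 3 = hour 18.
Deburring feeds into dimensional inspection (must start by hour 18); so deburring must finish by hour 18 and therefore start by hour 15.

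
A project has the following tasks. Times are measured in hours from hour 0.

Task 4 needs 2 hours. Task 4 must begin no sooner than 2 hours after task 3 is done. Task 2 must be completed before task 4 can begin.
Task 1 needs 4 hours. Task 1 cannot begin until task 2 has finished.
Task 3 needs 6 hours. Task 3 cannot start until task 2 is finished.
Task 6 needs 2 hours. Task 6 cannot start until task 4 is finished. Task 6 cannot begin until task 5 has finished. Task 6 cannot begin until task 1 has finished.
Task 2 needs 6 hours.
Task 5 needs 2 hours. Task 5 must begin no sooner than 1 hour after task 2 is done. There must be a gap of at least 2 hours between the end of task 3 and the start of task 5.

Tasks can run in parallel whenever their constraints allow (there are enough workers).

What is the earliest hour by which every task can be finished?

18

Nothing blocks task 2, so it runs from hour 0 to hour 6.
After task 2 (finishes hour 6), task 3 can start at hour 6 and finishes at hour 12.
Task 5 needs all of task 2 (finishes hour 6, plus 1-hour gap → hour 7); task 3 (finishes hour 12, plus 2-hour gap → hour 14). That puts its earliest start at hour 14; it finishes at 14 + 2 = hour 16.
Task 4 needs all of task 3 (finishes hour 12, plus 2-hour gap → hour 14); task 2 (finishes hour 6). That puts its earliest start at hour 14; it finishes at 14 + 2 = hour 16.
Task 1 waits on task 2 (finishes hour 6), so it starts at hour 6 and finishes at 6 + 4 = hour 10.
For task 6: task 4 (finishes hour 16); task 5 (finishes hour 16); task 1 (finishes hour 10). Taking the maximum gives a start of hour 16, and it finishes at 16 + 2 = hour 18.
All tasks are finished once the last one completes. Finish times: Task 1 at 10, Task 2 at 6, Task 3 at 12, Task 4 at 16, Task 5 at 16, Task 6 at 18. The latest is hour 18.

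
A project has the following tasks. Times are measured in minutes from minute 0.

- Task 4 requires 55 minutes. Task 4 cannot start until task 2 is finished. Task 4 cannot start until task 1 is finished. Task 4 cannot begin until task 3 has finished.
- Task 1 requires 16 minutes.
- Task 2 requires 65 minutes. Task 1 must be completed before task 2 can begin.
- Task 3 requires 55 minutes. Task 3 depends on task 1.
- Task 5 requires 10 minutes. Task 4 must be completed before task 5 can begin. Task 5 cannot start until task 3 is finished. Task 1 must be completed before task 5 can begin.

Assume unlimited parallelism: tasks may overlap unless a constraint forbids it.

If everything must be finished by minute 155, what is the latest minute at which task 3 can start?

35

Task 5 has no dependents, so it just needs to finish by minute 155. Starting by 155 − 10 = minute 145 achieves that.
Since task 5 (must start by minute 145) depends on it, task 4 must finish by minute 145. Backing off its 55-minute duration gives a latest start of minute 90.
For task 3: task 4 (must start by minute 90); task 5 (must start by minute 145). The most restrictive is minute 90; with a 55-minute duration, task 3 must start by minute 35.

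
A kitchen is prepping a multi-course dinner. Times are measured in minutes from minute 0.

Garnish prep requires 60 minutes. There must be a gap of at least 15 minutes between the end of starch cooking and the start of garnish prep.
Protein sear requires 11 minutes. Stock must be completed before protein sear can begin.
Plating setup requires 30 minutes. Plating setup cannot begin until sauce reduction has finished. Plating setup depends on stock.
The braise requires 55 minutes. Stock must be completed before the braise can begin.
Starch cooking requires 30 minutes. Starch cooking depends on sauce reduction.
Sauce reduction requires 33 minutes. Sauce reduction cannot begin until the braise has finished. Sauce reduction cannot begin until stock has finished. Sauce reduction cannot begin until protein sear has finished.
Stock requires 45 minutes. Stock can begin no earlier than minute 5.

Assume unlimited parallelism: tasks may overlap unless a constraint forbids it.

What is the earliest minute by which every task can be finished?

After its own release at minute 5, stock can start at minute 5 and finishes at minute 50.
After stock (finishes minute 50), protein sear can start at minute 50 and finishes at minute 61.
The braise cannot begin until stock (finishes minute 50). It runs from minute 50 to 50 + 55 = minute 105.
Sauce reduction has to wait for the braise (finishes minute 105); stock (finishes minute 50); protein sear (finishes minute 61). The latest of these is minute 105, so sauce reduction runs minute 105 to 105 + 33 = minute 138.
For plating setup: sauce reduction (finishes minute 138); stock (finishes minute 50). Taking the maximum gives a start of minute 138, and it finishes at 138 + 30 = minute 168.
Starch cooking cannot begin until sauce reduction (finishes minute 138). It runs from minute 138 to 138 + 30 = minute 168.
After starch cooking (finishes minute 168, plus 15-minute gap → minute 183), garnish prep can start at minute 183 and finishes at minute 243.
All tasks are finished once the last one completes. Finish times: Stock at 50, The braise at 105, Protein sear at 61, Sauce reduction at 138, Starch cooking at 168, Plating setup at 168, Garnish prep at 243. The latest is minute 243.

243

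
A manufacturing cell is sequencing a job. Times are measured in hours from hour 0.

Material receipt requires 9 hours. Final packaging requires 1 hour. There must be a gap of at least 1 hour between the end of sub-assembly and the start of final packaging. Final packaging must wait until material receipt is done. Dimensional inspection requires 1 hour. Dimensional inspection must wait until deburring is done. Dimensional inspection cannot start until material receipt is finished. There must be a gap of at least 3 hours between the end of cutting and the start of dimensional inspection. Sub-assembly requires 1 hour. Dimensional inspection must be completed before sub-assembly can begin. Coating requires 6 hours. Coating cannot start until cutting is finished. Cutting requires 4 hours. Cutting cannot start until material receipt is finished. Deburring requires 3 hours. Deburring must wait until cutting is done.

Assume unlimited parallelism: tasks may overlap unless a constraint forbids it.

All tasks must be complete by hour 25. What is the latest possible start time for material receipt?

5

Final packaging must finish by hour 25; it takes 1 hour, so it must start by 25 − 1 = hour 24.
Sub-assembly feeds into final packaging (must start by hour 24, minus 1-hour gap → hour 23); so sub-assembly must finish by hour 23 and therefore start by hour 22.
Dimensional inspection feeds into sub-assembly (must start by hour 22); so dimensional inspection must finish by hour 22 and therefore start by hour 21.
Deburring has to be done before dimensional inspection (must start by hour 21). That means finishing by hour 21, i.e. starting by 21 − 3 = hour 18.
Nothing follows coating; the deadline of hour 25 is its only limit. It must start by 25 − 6 = hour 19.
Cutting has several dependents: deburring (must start by hour 18); dimensional inspection (must start by hour 21, minus 3-hour gap → hour 18); coating (must start by hour 19). The earliest of those limits is hour 18, so cutting must start by 18 − 4 = hour 14.
Material receipt has several dependents: cutting (must start by hour 14); dimensional inspection (must start by hour 21); final packaging (must start by hour 24). The earliest of those limits is hour 14, so material receipt must start by 14 − 9 = hour 5.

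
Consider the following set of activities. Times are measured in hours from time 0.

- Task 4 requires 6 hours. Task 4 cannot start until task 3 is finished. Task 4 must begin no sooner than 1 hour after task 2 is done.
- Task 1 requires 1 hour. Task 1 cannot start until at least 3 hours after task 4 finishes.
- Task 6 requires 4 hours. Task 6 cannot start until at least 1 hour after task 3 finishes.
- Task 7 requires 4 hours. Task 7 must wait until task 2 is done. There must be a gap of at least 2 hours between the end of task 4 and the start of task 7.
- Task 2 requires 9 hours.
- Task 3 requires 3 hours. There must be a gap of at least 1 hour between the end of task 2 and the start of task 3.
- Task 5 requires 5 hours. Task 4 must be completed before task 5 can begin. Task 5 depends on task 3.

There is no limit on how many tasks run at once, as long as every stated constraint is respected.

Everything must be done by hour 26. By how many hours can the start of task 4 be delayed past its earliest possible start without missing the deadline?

1

Nothing blocks task 2, so it runs from hour 0 to hour 9.
After task 2 (finishes hour 9, plus 1-hour gap → hour 10), task 3 can start at hour 10 and finishes at hour 13.
Task 4 cannot start until task 3 (finishes hour 13); task 2 (finishes hour 9, plus 1-hour gap → hour 10). The controlling bound is hour 13, so task 4 finishes at 13 + 6 = hour 19.

Working backward from the deadline:
Nothing follows task 1; the deadline of hour 26 is its only limit. It must start by 26 − 1 = hour 25.
To finish by hour 26, task 5 (duration 5) must start no later than hour 21.
Task 7 has no dependents, so it just needs to finish by hour 26. Starting by 26 − 4 = hour 22 achieves that.
For task 4: task 1 (must start by hour 25, minus 3-hour gap → hour 22); task 5 (must start by hour 21); task 7 (must start by hour 22, minus 2-hour gap → hour 20). The most restrictive is hour 20; with a 6-hour duration, task 4 must start by hour 14.
So task 4 can start as early as hour 13 and as late as hour 14, giving 14 − 13 = 1 hour of slack.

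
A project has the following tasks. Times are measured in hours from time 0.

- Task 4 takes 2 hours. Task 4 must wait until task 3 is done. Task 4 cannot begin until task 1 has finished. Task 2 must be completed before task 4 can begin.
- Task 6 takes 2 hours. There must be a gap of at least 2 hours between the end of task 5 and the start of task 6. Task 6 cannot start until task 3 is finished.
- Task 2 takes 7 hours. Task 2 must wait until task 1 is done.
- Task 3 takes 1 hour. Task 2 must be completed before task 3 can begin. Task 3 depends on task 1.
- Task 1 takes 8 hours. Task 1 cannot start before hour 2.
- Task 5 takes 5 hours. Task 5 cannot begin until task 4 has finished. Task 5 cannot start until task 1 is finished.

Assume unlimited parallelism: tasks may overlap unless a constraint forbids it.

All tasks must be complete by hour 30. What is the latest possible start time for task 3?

18

Nothing follows task 6; the deadline of hour 30 is its only limit. It must start by 30 − 2 = hour 28.
Task 5 feeds into task 6 (must start by hour 28, minus 2-hour gap → hour 26); so task 5 must finish by hour 26 and therefore start by hour 21.
Task 4 must finish before task 5 (must start by hour 21). With a 2-hour duration, task 4 must start by 21 − 2 = hour 19.
Task 3 must finish in time for task 4 (must start by hour 19); task 6 (must start by hour 28). The tightest is hour 19, so task 3 must start by 19 − 1 = hour 18.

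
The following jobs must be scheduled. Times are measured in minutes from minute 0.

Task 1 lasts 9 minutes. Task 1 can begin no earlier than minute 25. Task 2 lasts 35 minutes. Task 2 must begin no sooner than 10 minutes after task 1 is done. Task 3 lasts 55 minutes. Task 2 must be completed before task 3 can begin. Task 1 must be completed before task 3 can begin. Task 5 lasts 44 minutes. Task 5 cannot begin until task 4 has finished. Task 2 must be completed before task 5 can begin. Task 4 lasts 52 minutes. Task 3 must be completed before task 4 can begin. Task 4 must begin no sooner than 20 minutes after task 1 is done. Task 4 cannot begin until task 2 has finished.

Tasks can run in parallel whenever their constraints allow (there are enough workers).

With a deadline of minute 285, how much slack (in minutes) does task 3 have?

55

Task 1 cannot begin until its own release at minute 25. It runs from minute 25 to 25 + 9 = minute 34.
Task 2 waits on task 1 (finishes minute 34, plus 10-minute gap → minute 44), so it starts at minute 44 and finishes at 44 + 35 = minute 79.
Task 3 has to wait for task 2 (finishes minute 79); task 1 (finishes minute 34). The latest of these is minute 79, so task 3 runs minute 79 to 79 + 55 = minute 134.

Working backward from the deadline:
Task 5 must finish by minute 285; it takes 44 minutes, so it must start by 285 − 44 = minute 241.
Task 4 must finish before task 5 (must start by minute 241). With a 52-minute duration, task 4 must start by 241 − 52 = minute 189.
Since task 4 (must start by minute 189) depends on it, task 3 must finish by minute 189. Backing off its 55-minute duration gives a latest start of minute 134.
So task 3 can start as early as minute 79 and as late as minute 134, giving 134 − 79 = 55 minutes of slack.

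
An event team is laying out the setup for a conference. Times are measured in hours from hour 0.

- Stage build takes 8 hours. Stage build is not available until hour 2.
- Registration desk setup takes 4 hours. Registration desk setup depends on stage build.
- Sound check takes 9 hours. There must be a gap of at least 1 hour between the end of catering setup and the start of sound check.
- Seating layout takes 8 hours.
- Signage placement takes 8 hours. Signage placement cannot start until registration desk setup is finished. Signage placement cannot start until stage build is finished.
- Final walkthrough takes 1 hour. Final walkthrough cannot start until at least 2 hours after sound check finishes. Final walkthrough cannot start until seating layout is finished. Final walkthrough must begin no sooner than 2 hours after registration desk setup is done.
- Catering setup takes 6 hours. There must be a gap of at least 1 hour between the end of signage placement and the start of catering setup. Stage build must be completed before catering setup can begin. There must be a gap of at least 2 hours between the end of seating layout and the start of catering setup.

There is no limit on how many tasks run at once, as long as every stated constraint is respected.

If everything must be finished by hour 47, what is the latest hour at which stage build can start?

Nothing follows final walkthrough; the deadline of hour 47 is its only limit. It must start by 47 − 1 = hour 46.
Sound check has to be done before final walkthrough (must start by hour 46, minus 2-hour gap → hour 44). That means finishing by hour 44, i.e. starting by 44 − 9 = hour 35.
Catering setup must finish before sound check (must start by hour 35, minus 1-hour gap → hour 34). With a 6-hour duration, catering setup must start by 34 − 6 = hour 28.
Since catering setup (must start by hour 28, minus 1-hour gap → hour 27) depends on it, signage placement must finish by hour 27. Backing off its 8-hour duration gives a latest start of hour 19.
For registration desk setup: signage placement (must start by hour 19); final walkthrough (must start by hour 46, minus 2-hour gap → hour 44). The most restrictive is hour 19; with a 4-hour duration, registration desk setup must start by hour 15.
Stage build must finish in time for registration desk setup (must start by hour 15); signage placement (must start by hour 19); catering setup (must start by hour 28). The tightest is hour 15, so stage build must start by 15 − 8 = hour 7.

7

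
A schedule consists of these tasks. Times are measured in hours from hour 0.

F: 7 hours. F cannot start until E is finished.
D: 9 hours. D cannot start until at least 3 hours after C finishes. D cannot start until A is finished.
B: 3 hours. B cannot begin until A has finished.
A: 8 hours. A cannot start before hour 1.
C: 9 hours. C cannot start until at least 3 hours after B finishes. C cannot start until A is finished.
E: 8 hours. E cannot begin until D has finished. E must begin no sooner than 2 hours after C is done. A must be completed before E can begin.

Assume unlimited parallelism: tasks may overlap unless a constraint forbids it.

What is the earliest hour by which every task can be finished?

After its own release at hour 1, A can start at hour 1 and finishes at hour 9.
After A (finishes hour 9), B can start at hour 9 and finishes at hour 12.
C needs all of B (finishes hour 12, plus 3-hour gap → hour 15); A (finishes hour 9). That puts its earliest start at hour 15; it finishes at 15 + 9 = hour 24.
D cannot start until C (finishes hour 24, plus 3-hour gap → hour 27); A (finishes hour 9). The controlling bound is hour 27, so D finishes at 27 + 9 = hour 36.
E cannot start until D (finishes hour 36); C (finishes hour 24, plus 2-hour gap → hour 26); A (finishes hour 9). The controlling bound is hour 36, so E finishes at 36 + 8 = hour 44.
F waits on E (finishes hour 44), so it starts at hour 44 and finishes at 44 + 7 = hour 51.
All tasks are finished once the last one completes. Finish times: A at 9, B at 12, C at 24, D at 36, E at 44, F at 51. The latest is hour 51.

51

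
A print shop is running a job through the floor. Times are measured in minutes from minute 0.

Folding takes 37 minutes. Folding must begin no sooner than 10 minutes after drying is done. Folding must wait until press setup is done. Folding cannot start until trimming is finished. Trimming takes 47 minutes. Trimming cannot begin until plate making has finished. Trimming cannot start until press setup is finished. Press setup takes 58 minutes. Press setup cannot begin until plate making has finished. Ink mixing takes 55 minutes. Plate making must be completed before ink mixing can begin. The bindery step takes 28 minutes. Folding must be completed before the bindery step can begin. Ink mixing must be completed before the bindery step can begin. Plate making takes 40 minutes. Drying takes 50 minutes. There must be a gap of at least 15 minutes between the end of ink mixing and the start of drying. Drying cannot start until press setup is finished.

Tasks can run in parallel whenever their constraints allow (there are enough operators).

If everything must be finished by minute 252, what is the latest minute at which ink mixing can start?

Nothing follows the bindery step; the deadline of minute 252 is its only limit. It must start by 252 − 28 = minute 224.
Folding must finish before the bindery step (must start by minute 224). With a 37-minute duration, folding must start by 224 − 37 = minute 187.
Drying has to be done before folding (must start by minute 187, minus 10-minute gap → minute 177). That means finishing by minute 177, i.e. starting by 177 − 50 = minute 127.
For ink mixing: drying (must start by minute 127, minus 15-minute gap → minute 112); the bindery step (must start by minute 224). The most restrictive is minute 112; with a 55-minute duration, ink mixing must start by minute 57.

57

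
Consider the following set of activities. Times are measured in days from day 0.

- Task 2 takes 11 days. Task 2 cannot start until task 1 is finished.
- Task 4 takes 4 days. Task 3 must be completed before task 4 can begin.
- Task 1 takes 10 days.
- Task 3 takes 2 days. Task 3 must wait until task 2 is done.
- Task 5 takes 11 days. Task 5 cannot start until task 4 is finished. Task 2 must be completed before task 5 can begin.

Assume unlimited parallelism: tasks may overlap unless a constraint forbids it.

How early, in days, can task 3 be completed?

Task 1 can start immediately at day 0; it finishes at day 10.
Task 2 waits on task 1 (finishes day 10), so it starts at day 10 and finishes at 10 + 11 = day 21.
Task 3 waits on task 2 (finishes day 21), so it starts at day 21 and finishes at 21 + 2 = day 23.

23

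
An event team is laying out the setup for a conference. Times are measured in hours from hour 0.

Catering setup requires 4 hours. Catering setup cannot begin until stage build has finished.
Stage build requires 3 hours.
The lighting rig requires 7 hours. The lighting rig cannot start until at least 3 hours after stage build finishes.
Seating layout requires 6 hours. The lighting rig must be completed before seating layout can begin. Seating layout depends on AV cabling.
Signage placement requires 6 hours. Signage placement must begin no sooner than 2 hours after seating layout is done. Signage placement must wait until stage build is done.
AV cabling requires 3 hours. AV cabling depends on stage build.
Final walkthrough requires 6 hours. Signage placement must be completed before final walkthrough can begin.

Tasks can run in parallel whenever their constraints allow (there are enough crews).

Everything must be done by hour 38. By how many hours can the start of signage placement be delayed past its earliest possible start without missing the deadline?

5

Nothing blocks stage build, so it runs from hour 0 to hour 3.
AV cabling waits on stage build (finishes hour 3), so it starts at hour 3 and finishes at 3 + 3 = hour 6.
The lighting rig waits on stage build (finishes hour 3, plus 3-hour gap → hour 6), so it starts at hour 6 and finishes at 6 + 7 = hour 13.
Seating layout needs all of the lighting rig (finishes hour 13); AV cabling (finishes hour 6). That puts its earliest start at hour 13; it finishes at 13 + 6 = hour 19.
Signage placement cannot start until seating layout (finishes hour 19, plus 2-hour gap → hour 21); stage build (finishes hour 3). The controlling bound is hour 21, so signage placement finishes at 21 + 6 = hour 27.

Working backward from the deadline:
To finish by hour 38, final walkthrough (duration 6) must start no later than hour 32.
Since final walkthrough (must start by hour 32) depends on it, signage placement must finish by hour 32. Backing off its 6-hour duration gives a latest start of hour 26.
So signage placement can start as early as hour 21 and as late as hour 26, giving 26 − 21 = 5 hours of slack.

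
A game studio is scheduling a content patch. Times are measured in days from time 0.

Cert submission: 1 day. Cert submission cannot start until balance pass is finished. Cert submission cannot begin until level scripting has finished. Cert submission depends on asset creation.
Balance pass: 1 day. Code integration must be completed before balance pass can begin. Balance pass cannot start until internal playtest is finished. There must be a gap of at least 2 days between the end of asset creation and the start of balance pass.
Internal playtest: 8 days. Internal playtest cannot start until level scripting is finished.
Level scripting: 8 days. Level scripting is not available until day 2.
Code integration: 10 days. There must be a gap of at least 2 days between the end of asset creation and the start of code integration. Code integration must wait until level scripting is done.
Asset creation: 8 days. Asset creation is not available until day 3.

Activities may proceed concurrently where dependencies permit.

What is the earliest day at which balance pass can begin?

Level scripting cannot begin until its own release at day 2. It runs from day 2 to 2 + 8 = day 10.
Internal playtest cannot begin until level scripting (finishes day 10). It runs from day 10 to 10 + 8 = day 18.
Asset creation waits on its own release at day 3, so it starts at day 3 and finishes at 3 + 8 = day 11.
Code integration needs all of asset creation (finishes day 11, plus 2-day gap → day 13); level scripting (finishes day 10). That puts its earliest start at day 13; it finishes at 13 + 10 = day 23.
Balance pass waits on code integration (finishes day 23); internal playtest (finishes day 18); asset creation (finishes day 11, plus 2-day gap → day 13). The latest of these is day 23, which is the earliest balance pass can start.

23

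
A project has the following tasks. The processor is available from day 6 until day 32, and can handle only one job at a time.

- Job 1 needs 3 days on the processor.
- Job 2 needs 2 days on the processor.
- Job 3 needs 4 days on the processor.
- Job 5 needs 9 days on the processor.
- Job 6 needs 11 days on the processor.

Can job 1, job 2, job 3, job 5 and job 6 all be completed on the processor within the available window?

No

The processor window is 32 − 6 = 26 days.
Running back to back, the jobs need 3 + 2 + 4 + 9 + 11 = 29 days on the processor.
Since 29 > 26, they cannot all fit.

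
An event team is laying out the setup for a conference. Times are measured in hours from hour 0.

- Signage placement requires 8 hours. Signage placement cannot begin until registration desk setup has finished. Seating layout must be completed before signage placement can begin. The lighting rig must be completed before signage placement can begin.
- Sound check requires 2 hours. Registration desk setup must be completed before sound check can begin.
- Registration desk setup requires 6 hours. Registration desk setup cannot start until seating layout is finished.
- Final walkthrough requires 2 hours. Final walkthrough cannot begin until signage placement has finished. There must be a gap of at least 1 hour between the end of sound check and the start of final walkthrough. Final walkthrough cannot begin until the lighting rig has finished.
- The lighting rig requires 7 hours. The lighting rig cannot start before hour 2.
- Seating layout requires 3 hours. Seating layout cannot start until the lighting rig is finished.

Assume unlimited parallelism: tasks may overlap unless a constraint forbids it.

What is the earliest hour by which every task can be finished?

28

The lighting rig waits on its own release at hour 2, so it starts at hour 2 and finishes at 2 + 7 = hour 9.
Seating layout cannot begin until the lighting rig (finishes hour 9). It runs from hour 9 to 9 + 3 = hour 12.
Registration desk setup waits on seating layout (finishes hour 12), so it starts at hour 12 and finishes at 12 + 6 = hour 18.
Sound check waits on registration desk setup (finishes hour 18), so it starts at hour 18 and finishes at 18 + 2 = hour 20.
Signage placement needs all of registration desk setup (finishes hour 18); seating layout (finishes hour 12); the lighting rig (finishes hour 9). That puts its earliest start at hour 18; it finishes at 18 + 8 = hour 26.
Final walkthrough needs all of signage placement (finishes hour 26); sound check (finishes hour 20, plus 1-hour gap → hour 21); the lighting rig (finishes hour 9). That puts its earliest start at hour 26; it finishes at 26 + 2 = hour 28.
All tasks are finished once the last one completes. Finish times: The lighting rig at 9, Seating layout at 12, Registration desk setup at 18, Signage placement at 26, Sound check at 20, Final walkthrough at 28. The latest is hour 28.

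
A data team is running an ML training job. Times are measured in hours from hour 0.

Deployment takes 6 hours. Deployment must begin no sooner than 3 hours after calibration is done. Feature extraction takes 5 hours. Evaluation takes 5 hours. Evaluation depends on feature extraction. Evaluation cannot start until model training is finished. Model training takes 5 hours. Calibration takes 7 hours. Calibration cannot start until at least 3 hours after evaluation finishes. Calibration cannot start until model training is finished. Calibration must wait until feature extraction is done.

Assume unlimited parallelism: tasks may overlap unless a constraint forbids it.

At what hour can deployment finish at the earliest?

Model training has no prerequisites, so it starts at hour 0 and finishes at hour 5.
Feature extraction has no prerequisites, so it starts at hour 0 and finishes at hour 5.
Evaluation needs all of feature extraction (finishes hour 5); model training (finishes hour 5). That puts its earliest start at hour 5; it finishes at 5 + 5 = hour 10.
Calibration needs all of evaluation (finishes hour 10, plus 3-hour gap → hour 13); model training (finishes hour 5); feature extraction (finishes hour 5). That puts its earliest start at hour 13; it finishes at 13 + 7 = hour 20.
After calibration (finishes hour 20, plus 3-hour gap → hour 23), deployment can start at hour 23 and finishes at hour 29.

29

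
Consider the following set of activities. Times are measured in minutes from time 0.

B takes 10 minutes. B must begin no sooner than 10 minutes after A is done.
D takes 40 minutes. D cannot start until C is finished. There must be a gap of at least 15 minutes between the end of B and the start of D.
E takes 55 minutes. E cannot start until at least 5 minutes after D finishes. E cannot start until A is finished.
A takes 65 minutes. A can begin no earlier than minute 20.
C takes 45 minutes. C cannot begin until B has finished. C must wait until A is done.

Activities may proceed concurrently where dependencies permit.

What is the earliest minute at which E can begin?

After its own release at minute 20, A can start at minute 20 and finishes at minute 85.
B waits on A (finishes minute 85, plus 10-minute gap → minute 95), so it starts at minute 95 and finishes at 95 + 10 = minute 105.
C has to wait for B (finishes minute 105); A (finishes minute 85). The latest of these is minute 105, so C runs minute 105 to 105 + 45 = minute 150.
D has to wait for C (finishes minute 150); B (finishes minute 105, plus 15-minute gap → minute 120). The latest of these is minute 150, so D runs minute 150 to 150 + 40 = minute 190.
E waits on D (finishes minute 190, plus 5-minute gap → minute 195); A (finishes minute 85). The latest of these is minute 195, which is the earliest E can start.

195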